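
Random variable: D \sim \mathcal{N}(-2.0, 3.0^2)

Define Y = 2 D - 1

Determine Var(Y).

For Y = aD + b: Var(Y) = a² * Var(D)
Var(D) = 3.0^2 = 9
Var(Y) = 2² * 9 = 4 * 9 = 36

36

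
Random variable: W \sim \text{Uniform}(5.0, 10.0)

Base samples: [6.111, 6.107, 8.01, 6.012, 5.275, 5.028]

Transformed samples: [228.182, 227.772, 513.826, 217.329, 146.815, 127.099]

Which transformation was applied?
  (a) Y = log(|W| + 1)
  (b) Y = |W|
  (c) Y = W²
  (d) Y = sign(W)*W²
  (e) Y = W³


Checking option (e) Y = W³:
  W = 6.111 -> Y = 228.182 ✓
  W = 6.107 -> Y = 227.772 ✓
  W = 8.01 -> Y = 513.826 ✓
All samples match this transformation.

(e) W³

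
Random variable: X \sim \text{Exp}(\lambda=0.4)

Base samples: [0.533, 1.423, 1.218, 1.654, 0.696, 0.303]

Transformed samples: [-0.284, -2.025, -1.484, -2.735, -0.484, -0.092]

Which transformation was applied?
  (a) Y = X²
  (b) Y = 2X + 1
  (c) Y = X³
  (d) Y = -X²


Checking option (d) Y = -X²:
  X = 0.533 -> Y = -0.284 ✓
  X = 1.423 -> Y = -2.025 ✓
  X = 1.218 -> Y = -1.484 ✓
All samples match this transformation.

(d) -X²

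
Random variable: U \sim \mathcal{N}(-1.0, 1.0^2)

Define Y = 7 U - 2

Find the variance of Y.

For Y = aU + b: Var(Y) = a² * Var(U)
Var(U) = 1.0^2 = 1
Var(Y) = 7² * 1 = 49 * 1 = 49

49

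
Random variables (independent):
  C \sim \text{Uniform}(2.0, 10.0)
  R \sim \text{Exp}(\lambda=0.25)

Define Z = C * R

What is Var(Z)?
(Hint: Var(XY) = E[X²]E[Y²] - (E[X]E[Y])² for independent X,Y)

Var(XY) = E[X²]E[Y²] - (E[X]E[Y])²
E[C] = 6, Var(C) = 5.3333333
E[R] = 4, Var(R) = 16
E[C²] = 5.3333333 + 6² = 41.333333
E[R²] = 16 + 4² = 32
Var(Z) = 41.333333*32 - (6*4)²
= 1322.6667 - 576 = 746.66667

746.66667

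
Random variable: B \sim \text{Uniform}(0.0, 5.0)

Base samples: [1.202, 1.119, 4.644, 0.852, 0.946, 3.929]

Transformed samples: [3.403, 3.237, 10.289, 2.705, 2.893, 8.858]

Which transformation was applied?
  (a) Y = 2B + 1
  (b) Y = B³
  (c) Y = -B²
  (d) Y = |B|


Checking option (a) Y = 2B + 1:
  B = 1.202 -> Y = 3.403 ✓
  B = 1.119 -> Y = 3.237 ✓
  B = 4.644 -> Y = 10.289 ✓
All samples match this transformation.

(a) 2B + 1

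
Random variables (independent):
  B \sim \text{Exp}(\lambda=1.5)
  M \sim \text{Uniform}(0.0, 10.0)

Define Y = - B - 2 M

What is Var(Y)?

For independent RVs: Var(aX + bY) = a²Var(X) + b²Var(Y)
Var(B) = 0.44444444
Var(M) = 8.3333333
Var(Y) = (-1)²*0.44444444 + (-2)²*8.3333333
= 1*0.44444444 + 4*8.3333333 = 33.777778

33.777778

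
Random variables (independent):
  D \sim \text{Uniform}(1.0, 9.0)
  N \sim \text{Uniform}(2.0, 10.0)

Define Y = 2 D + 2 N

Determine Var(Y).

For independent RVs: Var(aX + bY) = a²Var(X) + b²Var(Y)
Var(D) = 5.3333333
Var(N) = 5.3333333
Var(Y) = 2²*5.3333333 + 2²*5.3333333
= 4*5.3333333 + 4*5.3333333 = 42.666667

42.666667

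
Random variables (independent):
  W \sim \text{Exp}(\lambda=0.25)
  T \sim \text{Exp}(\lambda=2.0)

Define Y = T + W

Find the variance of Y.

For independent RVs: Var(aX + bY) = a²Var(X) + b²Var(Y)
Var(W) = 16
Var(T) = 0.25
Var(Y) = 1²*16 + 1²*0.25
= 1*16 + 1*0.25 = 16.25

16.25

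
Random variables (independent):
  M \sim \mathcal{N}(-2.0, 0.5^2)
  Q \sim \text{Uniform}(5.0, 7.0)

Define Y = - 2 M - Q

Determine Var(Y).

For independent RVs: Var(aX + bY) = a²Var(X) + b²Var(Y)
Var(M) = 0.25
Var(Q) = 0.33333333
Var(Y) = (-2)²*0.25 + (-1)²*0.33333333
= 4*0.25 + 1*0.33333333 = 1.3333333

1.3333333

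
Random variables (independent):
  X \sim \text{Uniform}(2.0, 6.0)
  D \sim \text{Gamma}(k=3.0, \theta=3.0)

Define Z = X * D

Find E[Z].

For independent RVs: E[XY] = E[X]*E[Y]
E[X] = 4
E[D] = 9
E[Z] = 4 * 9 = 36

36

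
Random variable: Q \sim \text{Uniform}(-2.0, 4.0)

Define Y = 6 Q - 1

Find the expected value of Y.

For Y = 6Q - 1:
E[Y] = 6 * E[Q] - 1
E[Q] = (-2 + 4)/2 = 1
E[Y] = 6 * 1 - 1 = 5

5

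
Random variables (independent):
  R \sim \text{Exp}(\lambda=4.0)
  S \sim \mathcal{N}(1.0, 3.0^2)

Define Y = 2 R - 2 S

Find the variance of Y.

For independent RVs: Var(aX + bY) = a²Var(X) + b²Var(Y)
Var(R) = 0.0625
Var(S) = 9
Var(Y) = 2²*0.0625 + (-2)²*9
= 4*0.0625 + 4*9 = 36.25

36.25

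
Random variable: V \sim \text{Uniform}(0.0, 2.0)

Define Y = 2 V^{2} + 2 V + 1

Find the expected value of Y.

E[Y] = 2*E[V²] + 2*E[V] + 1
E[V] = 1
E[V²] = Var(V) + (E[V])² = 0.33333333 + 1 = 1.3333333
E[Y] = 2*1.3333333 + 2*1 + 1 = 5.6666667

5.6666667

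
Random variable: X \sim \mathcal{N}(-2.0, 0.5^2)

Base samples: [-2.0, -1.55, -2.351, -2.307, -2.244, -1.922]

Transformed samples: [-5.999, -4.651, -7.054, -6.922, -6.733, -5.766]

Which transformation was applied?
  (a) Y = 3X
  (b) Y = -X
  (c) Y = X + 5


Checking option (a) Y = 3X:
  X = -2.0 -> Y = -5.999 ✓
  X = -1.55 -> Y = -4.651 ✓
  X = -2.351 -> Y = -7.054 ✓
All samples match this transformation.

(a) 3X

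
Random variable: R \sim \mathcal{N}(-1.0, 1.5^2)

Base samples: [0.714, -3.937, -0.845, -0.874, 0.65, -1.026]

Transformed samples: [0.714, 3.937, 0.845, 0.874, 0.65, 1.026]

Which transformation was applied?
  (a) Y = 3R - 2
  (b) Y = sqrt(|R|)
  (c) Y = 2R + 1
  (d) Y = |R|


Checking option (d) Y = |R|:
  R = 0.714 -> Y = 0.714 ✓
  R = -3.937 -> Y = 3.937 ✓
  R = -0.845 -> Y = 0.845 ✓
All samples match this transformation.

(d) |R|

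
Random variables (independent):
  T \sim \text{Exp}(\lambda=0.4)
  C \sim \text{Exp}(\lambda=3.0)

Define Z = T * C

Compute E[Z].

For independent RVs: E[XY] = E[X]*E[Y]
E[T] = 2.5
E[C] = 0.33333333
E[Z] = 2.5 * 0.33333333 = 0.83333333

0.83333333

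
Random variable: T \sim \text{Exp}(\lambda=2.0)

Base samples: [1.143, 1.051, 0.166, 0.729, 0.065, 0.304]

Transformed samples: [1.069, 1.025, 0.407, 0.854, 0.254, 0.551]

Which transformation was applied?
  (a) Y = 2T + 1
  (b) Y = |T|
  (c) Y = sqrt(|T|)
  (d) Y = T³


Checking option (c) Y = sqrt(|T|):
  T = 1.143 -> Y = 1.069 ✓
  T = 1.051 -> Y = 1.025 ✓
  T = 0.166 -> Y = 0.407 ✓
All samples match this transformation.

(c) sqrt(|T|)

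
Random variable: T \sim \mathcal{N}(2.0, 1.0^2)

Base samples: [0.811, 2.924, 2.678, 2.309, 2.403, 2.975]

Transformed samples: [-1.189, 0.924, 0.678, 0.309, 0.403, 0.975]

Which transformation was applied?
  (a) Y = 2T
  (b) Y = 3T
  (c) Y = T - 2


Checking option (c) Y = T - 2:
  T = 0.811 -> Y = -1.189 ✓
  T = 2.924 -> Y = 0.924 ✓
  T = 2.678 -> Y = 0.678 ✓
All samples match this transformation.

(c) T - 2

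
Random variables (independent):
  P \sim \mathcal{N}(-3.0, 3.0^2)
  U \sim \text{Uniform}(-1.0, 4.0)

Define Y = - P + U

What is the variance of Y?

For independent RVs: Var(aX + bY) = a²Var(X) + b²Var(Y)
Var(P) = 9
Var(U) = 2.0833333
Var(Y) = (-1)²*9 + 1²*2.0833333
= 1*9 + 1*2.0833333 = 11.083333

11.083333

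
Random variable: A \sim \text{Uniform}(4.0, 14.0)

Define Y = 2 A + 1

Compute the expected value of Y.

For Y = 2A + 1:
E[Y] = 2 * E[A] + 1
E[A] = (4 + 14)/2 = 9
E[Y] = 2 * 9 + 1 = 19

19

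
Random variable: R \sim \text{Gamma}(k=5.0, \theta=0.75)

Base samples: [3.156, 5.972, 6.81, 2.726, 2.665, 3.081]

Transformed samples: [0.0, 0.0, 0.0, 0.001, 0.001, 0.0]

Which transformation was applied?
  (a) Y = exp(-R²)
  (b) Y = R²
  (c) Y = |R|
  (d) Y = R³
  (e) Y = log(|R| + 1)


Checking option (a) Y = exp(-R²):
  R = 3.156 -> Y = 0.0 ✓
  R = 5.972 -> Y = 0.0 ✓
  R = 6.81 -> Y = 0.0 ✓
All samples match this transformation.

(a) exp(-R²)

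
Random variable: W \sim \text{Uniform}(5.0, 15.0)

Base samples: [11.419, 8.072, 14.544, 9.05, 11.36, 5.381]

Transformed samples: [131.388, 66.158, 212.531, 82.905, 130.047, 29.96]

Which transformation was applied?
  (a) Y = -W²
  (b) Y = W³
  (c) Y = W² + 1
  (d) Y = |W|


Checking option (c) Y = W² + 1:
  W = 11.419 -> Y = 131.388 ✓
  W = 8.072 -> Y = 66.158 ✓
  W = 14.544 -> Y = 212.531 ✓
All samples match this transformation.

(c) W² + 1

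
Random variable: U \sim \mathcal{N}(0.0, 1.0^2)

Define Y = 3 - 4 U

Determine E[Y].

For Y = -4U + 3:
E[Y] = -4 * E[U] + 3
E[U] = 0.0 = 0
E[Y] = -4 * 0 + 3 = 3

3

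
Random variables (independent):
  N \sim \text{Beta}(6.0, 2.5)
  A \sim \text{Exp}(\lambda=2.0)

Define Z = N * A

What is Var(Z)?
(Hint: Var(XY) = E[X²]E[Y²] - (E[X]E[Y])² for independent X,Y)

Var(XY) = E[X²]E[Y²] - (E[X]E[Y])²
E[N] = 0.70588235, Var(N) = 0.021853943
E[A] = 0.5, Var(A) = 0.25
E[N²] = 0.021853943 + 0.70588235² = 0.52012384
E[A²] = 0.25 + 0.5² = 0.5
Var(Z) = 0.52012384*0.5 - (0.70588235*0.5)²
= 0.26006192 - 0.12456747 = 0.13549445

0.13549445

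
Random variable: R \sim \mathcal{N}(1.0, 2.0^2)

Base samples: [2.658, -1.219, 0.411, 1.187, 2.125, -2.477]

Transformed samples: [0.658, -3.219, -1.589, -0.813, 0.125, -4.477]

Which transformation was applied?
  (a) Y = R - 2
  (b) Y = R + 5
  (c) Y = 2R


Checking option (a) Y = R - 2:
  R = 2.658 -> Y = 0.658 ✓
  R = -1.219 -> Y = -3.219 ✓
  R = 0.411 -> Y = -1.589 ✓
All samples match this transformation.

(a) R - 2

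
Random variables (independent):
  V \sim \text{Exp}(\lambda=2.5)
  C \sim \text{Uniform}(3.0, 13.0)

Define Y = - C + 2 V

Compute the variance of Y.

For independent RVs: Var(aX + bY) = a²Var(X) + b²Var(Y)
Var(V) = 0.16
Var(C) = 8.3333333
Var(Y) = 2²*0.16 + (-1)²*8.3333333
= 4*0.16 + 1*8.3333333 = 8.9733333

8.9733333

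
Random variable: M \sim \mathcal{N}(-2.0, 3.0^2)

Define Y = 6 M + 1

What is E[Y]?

For Y = 6M + 1:
E[Y] = 6 * E[M] + 1
E[M] = -2.0 = -2
E[Y] = 6 * (-2) + 1 = -11

-11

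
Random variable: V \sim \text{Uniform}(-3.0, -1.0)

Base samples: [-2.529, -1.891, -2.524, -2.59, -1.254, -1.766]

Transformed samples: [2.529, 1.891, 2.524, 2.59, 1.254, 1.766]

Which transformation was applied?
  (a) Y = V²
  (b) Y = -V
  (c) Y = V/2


Checking option (b) Y = -V:
  V = -2.529 -> Y = 2.529 ✓
  V = -1.891 -> Y = 1.891 ✓
  V = -2.524 -> Y = 2.524 ✓
All samples match this transformation.

(b) -V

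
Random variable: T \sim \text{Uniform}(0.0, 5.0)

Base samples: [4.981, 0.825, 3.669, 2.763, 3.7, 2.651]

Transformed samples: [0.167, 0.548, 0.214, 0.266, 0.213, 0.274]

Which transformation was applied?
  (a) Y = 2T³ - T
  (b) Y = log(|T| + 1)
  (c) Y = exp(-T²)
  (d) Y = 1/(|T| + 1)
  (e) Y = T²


Checking option (d) Y = 1/(|T| + 1):
  T = 4.981 -> Y = 0.167 ✓
  T = 0.825 -> Y = 0.548 ✓
  T = 3.669 -> Y = 0.214 ✓
All samples match this transformation.

(d) 1/(|T| + 1)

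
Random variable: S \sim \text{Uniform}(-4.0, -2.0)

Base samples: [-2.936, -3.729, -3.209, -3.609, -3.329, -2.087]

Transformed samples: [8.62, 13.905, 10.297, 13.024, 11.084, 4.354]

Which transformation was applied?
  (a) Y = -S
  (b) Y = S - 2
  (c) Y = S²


Checking option (c) Y = S²:
  S = -2.936 -> Y = 8.62 ✓
  S = -3.729 -> Y = 13.905 ✓
  S = -3.209 -> Y = 10.297 ✓
All samples match this transformation.

(c) S²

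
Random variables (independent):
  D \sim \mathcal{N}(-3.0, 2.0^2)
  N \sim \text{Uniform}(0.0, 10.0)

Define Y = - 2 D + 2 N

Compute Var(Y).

For independent RVs: Var(aX + bY) = a²Var(X) + b²Var(Y)
Var(D) = 4
Var(N) = 8.3333333
Var(Y) = (-2)²*4 + 2²*8.3333333
= 4*4 + 4*8.3333333 = 49.333333

49.333333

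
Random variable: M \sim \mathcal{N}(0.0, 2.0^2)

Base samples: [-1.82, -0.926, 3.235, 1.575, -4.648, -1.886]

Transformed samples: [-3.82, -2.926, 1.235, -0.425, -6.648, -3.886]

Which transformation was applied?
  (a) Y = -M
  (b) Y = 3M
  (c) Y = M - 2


Checking option (c) Y = M - 2:
  M = -1.82 -> Y = -3.82 ✓
  M = -0.926 -> Y = -2.926 ✓
  M = 3.235 -> Y = 1.235 ✓
All samples match this transformation.

(c) M - 2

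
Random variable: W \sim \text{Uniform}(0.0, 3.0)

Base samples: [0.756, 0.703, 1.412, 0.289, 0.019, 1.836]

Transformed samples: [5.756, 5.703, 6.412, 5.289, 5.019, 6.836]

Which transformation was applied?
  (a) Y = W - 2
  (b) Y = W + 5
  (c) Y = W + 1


Checking option (b) Y = W + 5:
  W = 0.756 -> Y = 5.756 ✓
  W = 0.703 -> Y = 5.703 ✓
  W = 1.412 -> Y = 6.412 ✓
All samples match this transformation.

(b) W + 5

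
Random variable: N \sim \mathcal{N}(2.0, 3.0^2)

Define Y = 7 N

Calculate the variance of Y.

For Y = aN + b: Var(Y) = a² * Var(N)
Var(N) = 3.0^2 = 9
Var(Y) = 7² * 9 = 49 * 9 = 441

441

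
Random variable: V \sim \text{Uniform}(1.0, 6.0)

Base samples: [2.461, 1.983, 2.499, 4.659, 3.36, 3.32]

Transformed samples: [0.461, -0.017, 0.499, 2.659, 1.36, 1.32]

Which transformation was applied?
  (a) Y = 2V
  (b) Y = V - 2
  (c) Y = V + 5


Checking option (b) Y = V - 2:
  V = 2.461 -> Y = 0.461 ✓
  V = 1.983 -> Y = -0.017 ✓
  V = 2.499 -> Y = 0.499 ✓
All samples match this transformation.

(b) V - 2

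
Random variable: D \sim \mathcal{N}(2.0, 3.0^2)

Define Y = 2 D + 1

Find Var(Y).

For Y = aD + b: Var(Y) = a² * Var(D)
Var(D) = 3.0^2 = 9
Var(Y) = 2² * 9 = 4 * 9 = 36

36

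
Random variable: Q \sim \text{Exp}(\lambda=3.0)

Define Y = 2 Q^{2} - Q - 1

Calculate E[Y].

E[Y] = 2*E[Q²] - 1*E[Q] - 1
E[Q] = 0.33333333
E[Q²] = Var(Q) + (E[Q])² = 0.11111111 + 0.11111111 = 0.22222222
E[Y] = 2*0.22222222 - 1*0.33333333 - 1 = -0.88888889

-0.88888889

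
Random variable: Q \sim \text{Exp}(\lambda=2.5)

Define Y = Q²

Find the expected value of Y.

E[Q²] = Var(Q) + (E[Q])² = 0.16 + 0.16 = 0.32

0.32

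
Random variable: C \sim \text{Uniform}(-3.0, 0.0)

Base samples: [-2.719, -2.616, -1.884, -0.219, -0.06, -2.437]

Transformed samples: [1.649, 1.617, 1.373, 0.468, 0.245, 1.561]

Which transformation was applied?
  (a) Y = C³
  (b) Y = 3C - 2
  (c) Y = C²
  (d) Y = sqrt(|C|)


Checking option (d) Y = sqrt(|C|):
  C = -2.719 -> Y = 1.649 ✓
  C = -2.616 -> Y = 1.617 ✓
  C = -1.884 -> Y = 1.373 ✓
All samples match this transformation.

(d) sqrt(|C|)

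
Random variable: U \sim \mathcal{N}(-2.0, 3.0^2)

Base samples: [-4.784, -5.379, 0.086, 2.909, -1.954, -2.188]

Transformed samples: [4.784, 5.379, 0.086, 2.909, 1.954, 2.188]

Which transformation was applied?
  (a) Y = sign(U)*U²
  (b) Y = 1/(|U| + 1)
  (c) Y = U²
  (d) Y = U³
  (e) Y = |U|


Checking option (e) Y = |U|:
  U = -4.784 -> Y = 4.784 ✓
  U = -5.379 -> Y = 5.379 ✓
  U = 0.086 -> Y = 0.086 ✓
All samples match this transformation.

(e) |U|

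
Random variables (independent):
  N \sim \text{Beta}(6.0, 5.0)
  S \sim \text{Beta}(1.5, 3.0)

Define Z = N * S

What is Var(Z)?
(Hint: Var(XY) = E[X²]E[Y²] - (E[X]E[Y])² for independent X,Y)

Var(XY) = E[X²]E[Y²] - (E[X]E[Y])²
E[N] = 0.54545455, Var(N) = 0.020661157
E[S] = 0.33333333, Var(S) = 0.04040404
E[N²] = 0.020661157 + 0.54545455² = 0.31818182
E[S²] = 0.04040404 + 0.33333333² = 0.15151515
Var(Z) = 0.31818182*0.15151515 - (0.54545455*0.33333333)²
= 0.048209366 - 0.033057851 = 0.015151515

0.015151515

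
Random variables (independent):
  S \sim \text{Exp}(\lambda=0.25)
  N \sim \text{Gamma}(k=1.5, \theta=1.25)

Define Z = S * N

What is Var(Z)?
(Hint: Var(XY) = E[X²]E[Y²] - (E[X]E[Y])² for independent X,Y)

Var(XY) = E[X²]E[Y²] - (E[X]E[Y])²
E[S] = 4, Var(S) = 16
E[N] = 1.875, Var(N) = 2.34375
E[S²] = 16 + 4² = 32
E[N²] = 2.34375 + 1.875² = 5.859375
Var(Z) = 32*5.859375 - (4*1.875)²
= 187.5 - 56.25 = 131.25

131.25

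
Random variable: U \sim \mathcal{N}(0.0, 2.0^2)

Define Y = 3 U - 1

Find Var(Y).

For Y = aU + b: Var(Y) = a² * Var(U)
Var(U) = 2.0^2 = 4
Var(Y) = 3² * 4 = 9 * 4 = 36

36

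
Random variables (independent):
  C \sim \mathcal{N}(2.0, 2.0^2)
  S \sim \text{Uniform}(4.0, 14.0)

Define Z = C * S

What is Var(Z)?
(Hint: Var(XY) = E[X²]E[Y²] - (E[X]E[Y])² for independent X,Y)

Var(XY) = E[X²]E[Y²] - (E[X]E[Y])²
E[C] = 2, Var(C) = 4
E[S] = 9, Var(S) = 8.3333333
E[C²] = 4 + 2² = 8
E[S²] = 8.3333333 + 9² = 89.333333
Var(Z) = 8*89.333333 - (2*9)²
= 714.66667 - 324 = 390.66667

390.66667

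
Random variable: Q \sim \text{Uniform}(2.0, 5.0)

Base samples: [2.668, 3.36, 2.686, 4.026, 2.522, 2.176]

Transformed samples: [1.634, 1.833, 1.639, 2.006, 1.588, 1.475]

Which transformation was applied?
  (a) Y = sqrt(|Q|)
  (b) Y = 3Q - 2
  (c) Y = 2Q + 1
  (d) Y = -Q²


Checking option (a) Y = sqrt(|Q|):
  Q = 2.668 -> Y = 1.634 ✓
  Q = 3.36 -> Y = 1.833 ✓
  Q = 2.686 -> Y = 1.639 ✓
All samples match this transformation.

(a) sqrt(|Q|)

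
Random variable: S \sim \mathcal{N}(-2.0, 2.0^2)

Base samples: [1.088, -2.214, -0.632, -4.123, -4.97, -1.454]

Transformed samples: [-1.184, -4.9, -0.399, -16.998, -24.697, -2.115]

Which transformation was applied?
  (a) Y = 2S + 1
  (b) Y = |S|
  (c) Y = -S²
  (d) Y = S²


Checking option (c) Y = -S²:
  S = 1.088 -> Y = -1.184 ✓
  S = -2.214 -> Y = -4.9 ✓
  S = -0.632 -> Y = -0.399 ✓
All samples match this transformation.

(c) -S²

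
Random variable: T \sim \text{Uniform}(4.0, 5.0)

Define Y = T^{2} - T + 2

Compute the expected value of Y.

E[Y] = 1*E[T²] - 1*E[T] + 2
E[T] = 4.5
E[T²] = Var(T) + (E[T])² = 0.083333333 + 20.25 = 20.333333
E[Y] = 1*20.333333 - 1*4.5 + 2 = 17.833333

17.833333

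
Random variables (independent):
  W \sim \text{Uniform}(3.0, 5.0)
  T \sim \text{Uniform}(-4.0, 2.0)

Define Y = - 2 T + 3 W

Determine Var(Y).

For independent RVs: Var(aX + bY) = a²Var(X) + b²Var(Y)
Var(W) = 0.33333333
Var(T) = 3
Var(Y) = 3²*0.33333333 + (-2)²*3
= 9*0.33333333 + 4*3 = 15

15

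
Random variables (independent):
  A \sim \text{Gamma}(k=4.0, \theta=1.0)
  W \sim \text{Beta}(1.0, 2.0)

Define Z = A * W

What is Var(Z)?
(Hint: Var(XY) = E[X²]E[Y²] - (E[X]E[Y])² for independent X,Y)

Var(XY) = E[X²]E[Y²] - (E[X]E[Y])²
E[A] = 4, Var(A) = 4
E[W] = 0.33333333, Var(W) = 0.055555556
E[A²] = 4 + 4² = 20
E[W²] = 0.055555556 + 0.33333333² = 0.16666667
Var(Z) = 20*0.16666667 - (4*0.33333333)²
= 3.3333333 - 1.7777778 = 1.5555556

1.5555556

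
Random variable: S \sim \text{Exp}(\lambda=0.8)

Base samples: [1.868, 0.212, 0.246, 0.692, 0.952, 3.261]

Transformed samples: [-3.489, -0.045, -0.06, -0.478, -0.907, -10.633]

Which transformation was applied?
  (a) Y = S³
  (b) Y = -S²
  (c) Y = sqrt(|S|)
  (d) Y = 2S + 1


Checking option (b) Y = -S²:
  S = 1.868 -> Y = -3.489 ✓
  S = 0.212 -> Y = -0.045 ✓
  S = 0.246 -> Y = -0.06 ✓
All samples match this transformation.

(b) -S²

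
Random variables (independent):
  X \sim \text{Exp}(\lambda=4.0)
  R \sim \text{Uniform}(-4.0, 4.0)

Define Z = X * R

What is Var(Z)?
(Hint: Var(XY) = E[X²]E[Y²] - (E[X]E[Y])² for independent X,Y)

Var(XY) = E[X²]E[Y²] - (E[X]E[Y])²
E[X] = 0.25, Var(X) = 0.0625
E[R] = 0, Var(R) = 5.3333333
E[X²] = 0.0625 + 0.25² = 0.125
E[R²] = 5.3333333 + 0² = 5.3333333
Var(Z) = 0.125*5.3333333 - (0.25*0)²
= 0.66666667 - 0 = 0.66666667

0.66666667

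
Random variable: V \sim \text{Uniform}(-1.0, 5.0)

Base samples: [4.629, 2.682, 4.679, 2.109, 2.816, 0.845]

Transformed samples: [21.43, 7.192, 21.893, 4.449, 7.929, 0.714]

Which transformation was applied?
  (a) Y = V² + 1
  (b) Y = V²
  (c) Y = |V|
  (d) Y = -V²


Checking option (b) Y = V²:
  V = 4.629 -> Y = 21.43 ✓
  V = 2.682 -> Y = 7.192 ✓
  V = 4.679 -> Y = 21.893 ✓
All samples match this transformation.

(b) V²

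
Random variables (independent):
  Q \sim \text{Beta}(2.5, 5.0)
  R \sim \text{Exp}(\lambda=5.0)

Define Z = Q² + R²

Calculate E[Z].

E[Z] = E[Q²] + E[R²]
E[Q²] = Var(Q) + E[Q]² = 0.026143791 + 0.11111111 = 0.1372549
E[R²] = Var(R) + E[R]² = 0.04 + 0.04 = 0.08
E[Z] = 0.1372549 + 0.08 = 0.2172549

0.2172549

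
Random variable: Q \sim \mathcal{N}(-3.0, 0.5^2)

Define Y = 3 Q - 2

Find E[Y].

For Y = 3Q - 2:
E[Y] = 3 * E[Q] - 2
E[Q] = -3.0 = -3
E[Y] = 3 * (-3) - 2 = -11

-11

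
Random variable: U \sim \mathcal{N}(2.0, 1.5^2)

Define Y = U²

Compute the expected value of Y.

Using E[X²] = Var(X) + (E[X])²:
E[U] = 2
Var(U) = 1.5^2 = 2.25
E[U²] = 2.25 + 2² = 2.25 + 4 = 6.25

6.25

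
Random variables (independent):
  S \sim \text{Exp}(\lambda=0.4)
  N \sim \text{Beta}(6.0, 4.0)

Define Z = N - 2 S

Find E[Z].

E[Z] = -2*E[S] + 1*E[N]
E[S] = 2.5
E[N] = 0.6
E[Z] = -2*2.5 + 1*0.6 = -4.4

-4.4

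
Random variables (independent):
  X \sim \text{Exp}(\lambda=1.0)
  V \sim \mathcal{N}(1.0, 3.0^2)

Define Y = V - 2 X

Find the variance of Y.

For independent RVs: Var(aX + bY) = a²Var(X) + b²Var(Y)
Var(X) = 1
Var(V) = 9
Var(Y) = (-2)²*1 + 1²*9
= 4*1 + 1*9 = 13

13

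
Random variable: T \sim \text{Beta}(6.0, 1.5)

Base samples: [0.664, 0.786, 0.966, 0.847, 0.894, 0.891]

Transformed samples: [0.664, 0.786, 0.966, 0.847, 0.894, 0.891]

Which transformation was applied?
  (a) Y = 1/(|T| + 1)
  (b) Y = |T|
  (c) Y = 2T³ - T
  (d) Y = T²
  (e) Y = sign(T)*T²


Checking option (b) Y = |T|:
  T = 0.664 -> Y = 0.664 ✓
  T = 0.786 -> Y = 0.786 ✓
  T = 0.966 -> Y = 0.966 ✓
All samples match this transformation.

(b) |T|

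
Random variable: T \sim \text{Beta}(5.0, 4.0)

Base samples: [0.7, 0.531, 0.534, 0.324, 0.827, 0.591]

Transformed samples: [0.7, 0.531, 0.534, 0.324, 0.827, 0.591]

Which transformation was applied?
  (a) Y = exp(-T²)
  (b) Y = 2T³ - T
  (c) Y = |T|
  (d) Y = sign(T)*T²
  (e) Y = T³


Checking option (c) Y = |T|:
  T = 0.7 -> Y = 0.7 ✓
  T = 0.531 -> Y = 0.531 ✓
  T = 0.534 -> Y = 0.534 ✓
All samples match this transformation.

(c) |T|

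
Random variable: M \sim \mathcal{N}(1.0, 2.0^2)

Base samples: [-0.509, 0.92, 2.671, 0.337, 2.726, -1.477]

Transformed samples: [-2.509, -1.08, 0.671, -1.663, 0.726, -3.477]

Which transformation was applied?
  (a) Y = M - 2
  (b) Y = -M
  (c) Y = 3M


Checking option (a) Y = M - 2:
  M = -0.509 -> Y = -2.509 ✓
  M = 0.92 -> Y = -1.08 ✓
  M = 2.671 -> Y = 0.671 ✓
All samples match this transformation.

(a) M - 2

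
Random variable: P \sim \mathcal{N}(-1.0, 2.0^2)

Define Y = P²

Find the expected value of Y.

E[P²] = Var(P) + (E[P])² = 4 + 1 = 5

5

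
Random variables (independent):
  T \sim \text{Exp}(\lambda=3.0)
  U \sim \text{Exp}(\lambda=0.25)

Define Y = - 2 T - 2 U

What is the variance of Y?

For independent RVs: Var(aX + bY) = a²Var(X) + b²Var(Y)
Var(T) = 0.11111111
Var(U) = 16
Var(Y) = (-2)²*0.11111111 + (-2)²*16
= 4*0.11111111 + 4*16 = 64.444444

64.444444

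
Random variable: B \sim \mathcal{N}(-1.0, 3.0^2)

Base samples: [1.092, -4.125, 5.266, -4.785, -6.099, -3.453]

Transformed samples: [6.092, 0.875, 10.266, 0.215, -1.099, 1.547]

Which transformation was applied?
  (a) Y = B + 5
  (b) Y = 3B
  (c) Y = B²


Checking option (a) Y = B + 5:
  B = 1.092 -> Y = 6.092 ✓
  B = -4.125 -> Y = 0.875 ✓
  B = 5.266 -> Y = 10.266 ✓
All samples match this transformation.

(a) B + 5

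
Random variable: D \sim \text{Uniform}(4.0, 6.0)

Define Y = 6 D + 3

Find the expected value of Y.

For Y = 6D + 3:
E[Y] = 6 * E[D] + 3
E[D] = (4 + 6)/2 = 5
E[Y] = 6 * 5 + 3 = 33

33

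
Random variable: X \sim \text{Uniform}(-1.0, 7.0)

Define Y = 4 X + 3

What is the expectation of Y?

For Y = 4X + 3:
E[Y] = 4 * E[X] + 3
E[X] = (-1 + 7)/2 = 3
E[Y] = 4 * 3 + 3 = 15

15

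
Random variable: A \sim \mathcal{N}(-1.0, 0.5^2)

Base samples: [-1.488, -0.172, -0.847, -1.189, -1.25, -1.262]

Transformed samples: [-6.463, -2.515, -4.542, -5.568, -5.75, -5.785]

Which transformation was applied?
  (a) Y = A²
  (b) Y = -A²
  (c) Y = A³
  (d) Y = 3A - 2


Checking option (d) Y = 3A - 2:
  A = -1.488 -> Y = -6.463 ✓
  A = -0.172 -> Y = -2.515 ✓
  A = -0.847 -> Y = -4.542 ✓
All samples match this transformation.

(d) 3A - 2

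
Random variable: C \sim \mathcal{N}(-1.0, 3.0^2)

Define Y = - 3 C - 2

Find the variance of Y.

For Y = aC + b: Var(Y) = a² * Var(C)
Var(C) = 3.0^2 = 9
Var(Y) = (-3)² * 9 = 9 * 9 = 81

81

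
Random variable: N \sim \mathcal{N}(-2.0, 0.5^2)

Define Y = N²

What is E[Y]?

Using E[X²] = Var(X) + (E[X])²:
E[N] = -2
Var(N) = 0.5^2 = 0.25
E[N²] = 0.25 + (-2)² = 0.25 + 4 = 4.25

4.25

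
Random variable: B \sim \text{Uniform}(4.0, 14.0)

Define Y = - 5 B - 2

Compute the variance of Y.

For Y = aB + b: Var(Y) = a² * Var(B)
Var(B) = (14 - 4)^2/12 = 8.3333333
Var(Y) = (-5)² * 8.3333333 = 25 * 8.3333333 = 208.33333

208.33333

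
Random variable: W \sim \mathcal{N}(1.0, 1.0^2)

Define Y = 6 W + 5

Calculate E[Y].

For Y = 6W + 5:
E[Y] = 6 * E[W] + 5
E[W] = 1.0 = 1
E[Y] = 6 * 1 + 5 = 11

11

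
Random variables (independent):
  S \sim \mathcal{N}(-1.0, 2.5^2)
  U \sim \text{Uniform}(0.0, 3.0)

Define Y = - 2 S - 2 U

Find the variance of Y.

For independent RVs: Var(aX + bY) = a²Var(X) + b²Var(Y)
Var(S) = 6.25
Var(U) = 0.75
Var(Y) = (-2)²*6.25 + (-2)²*0.75
= 4*6.25 + 4*0.75 = 28

28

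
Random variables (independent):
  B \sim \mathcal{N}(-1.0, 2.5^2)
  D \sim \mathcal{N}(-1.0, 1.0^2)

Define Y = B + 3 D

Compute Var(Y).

For independent RVs: Var(aX + bY) = a²Var(X) + b²Var(Y)
Var(B) = 6.25
Var(D) = 1
Var(Y) = 1²*6.25 + 3²*1
= 1*6.25 + 9*1 = 15.25

15.25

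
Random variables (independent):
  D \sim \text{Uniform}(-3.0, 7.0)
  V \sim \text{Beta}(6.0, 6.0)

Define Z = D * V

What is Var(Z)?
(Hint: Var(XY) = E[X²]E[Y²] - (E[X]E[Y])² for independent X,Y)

Var(XY) = E[X²]E[Y²] - (E[X]E[Y])²
E[D] = 2, Var(D) = 8.3333333
E[V] = 0.5, Var(V) = 0.019230769
E[D²] = 8.3333333 + 2² = 12.333333
E[V²] = 0.019230769 + 0.5² = 0.26923077
Var(Z) = 12.333333*0.26923077 - (2*0.5)²
= 3.3205128 - 1 = 2.3205128

2.3205128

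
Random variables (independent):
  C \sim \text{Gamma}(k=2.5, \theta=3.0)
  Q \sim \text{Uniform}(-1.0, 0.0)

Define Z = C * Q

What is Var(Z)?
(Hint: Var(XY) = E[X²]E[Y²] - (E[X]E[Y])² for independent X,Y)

Var(XY) = E[X²]E[Y²] - (E[X]E[Y])²
E[C] = 7.5, Var(C) = 22.5
E[Q] = -0.5, Var(Q) = 0.083333333
E[C²] = 22.5 + 7.5² = 78.75
E[Q²] = 0.083333333 + (-0.5)² = 0.33333333
Var(Z) = 78.75*0.33333333 - (7.5*(-0.5))²
= 26.25 - 14.0625 = 12.1875

12.1875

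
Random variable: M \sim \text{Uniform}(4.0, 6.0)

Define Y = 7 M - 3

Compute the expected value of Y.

For Y = 7M - 3:
E[Y] = 7 * E[M] - 3
E[M] = (4 + 6)/2 = 5
E[Y] = 7 * 5 - 3 = 32

32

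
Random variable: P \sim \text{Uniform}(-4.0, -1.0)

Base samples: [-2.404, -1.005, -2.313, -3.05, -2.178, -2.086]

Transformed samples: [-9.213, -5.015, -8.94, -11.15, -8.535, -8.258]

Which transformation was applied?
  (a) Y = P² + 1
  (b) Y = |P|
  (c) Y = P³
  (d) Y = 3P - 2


Checking option (d) Y = 3P - 2:
  P = -2.404 -> Y = -9.213 ✓
  P = -1.005 -> Y = -5.015 ✓
  P = -2.313 -> Y = -8.94 ✓
All samples match this transformation.

(d) 3P - 2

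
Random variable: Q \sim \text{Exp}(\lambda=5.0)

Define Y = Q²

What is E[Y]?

Using E[X²] = Var(X) + (E[X])²:
E[Q] = 0.2
Var(Q) = 1/5.0^2 = 0.04
E[Q²] = 0.04 + 0.2² = 0.04 + 0.04 = 0.08

0.08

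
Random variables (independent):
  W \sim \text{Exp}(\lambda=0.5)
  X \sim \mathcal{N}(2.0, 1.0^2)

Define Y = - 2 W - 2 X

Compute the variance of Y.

For independent RVs: Var(aX + bY) = a²Var(X) + b²Var(Y)
Var(W) = 4
Var(X) = 1
Var(Y) = (-2)²*4 + (-2)²*1
= 4*4 + 4*1 = 20

20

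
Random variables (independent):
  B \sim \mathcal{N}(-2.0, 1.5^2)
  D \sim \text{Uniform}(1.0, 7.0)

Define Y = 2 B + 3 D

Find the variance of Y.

For independent RVs: Var(aX + bY) = a²Var(X) + b²Var(Y)
Var(B) = 2.25
Var(D) = 3
Var(Y) = 2²*2.25 + 3²*3
= 4*2.25 + 9*3 = 36

36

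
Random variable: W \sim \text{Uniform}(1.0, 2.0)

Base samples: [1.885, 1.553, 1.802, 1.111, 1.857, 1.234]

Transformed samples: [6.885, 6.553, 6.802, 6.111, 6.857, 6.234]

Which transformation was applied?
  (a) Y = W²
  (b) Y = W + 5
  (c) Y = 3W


Checking option (b) Y = W + 5:
  W = 1.885 -> Y = 6.885 ✓
  W = 1.553 -> Y = 6.553 ✓
  W = 1.802 -> Y = 6.802 ✓
All samples match this transformation.

(b) W + 5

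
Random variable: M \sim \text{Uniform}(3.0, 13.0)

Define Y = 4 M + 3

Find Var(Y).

For Y = aM + b: Var(Y) = a² * Var(M)
Var(M) = (13 - 3)^2/12 = 8.3333333
Var(Y) = 4² * 8.3333333 = 16 * 8.3333333 = 133.33333

133.33333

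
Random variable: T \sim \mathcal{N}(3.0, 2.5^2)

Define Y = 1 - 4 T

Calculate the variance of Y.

For Y = aT + b: Var(Y) = a² * Var(T)
Var(T) = 2.5^2 = 6.25
Var(Y) = (-4)² * 6.25 = 16 * 6.25 = 100

100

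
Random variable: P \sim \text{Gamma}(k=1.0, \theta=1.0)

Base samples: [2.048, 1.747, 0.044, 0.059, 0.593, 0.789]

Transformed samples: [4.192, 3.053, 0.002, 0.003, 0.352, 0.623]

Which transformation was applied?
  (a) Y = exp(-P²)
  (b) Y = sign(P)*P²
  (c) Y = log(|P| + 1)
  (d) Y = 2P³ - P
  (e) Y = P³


Checking option (b) Y = sign(P)*P²:
  P = 2.048 -> Y = 4.192 ✓
  P = 1.747 -> Y = 3.053 ✓
  P = 0.044 -> Y = 0.002 ✓
All samples match this transformation.

(b) sign(P)*P²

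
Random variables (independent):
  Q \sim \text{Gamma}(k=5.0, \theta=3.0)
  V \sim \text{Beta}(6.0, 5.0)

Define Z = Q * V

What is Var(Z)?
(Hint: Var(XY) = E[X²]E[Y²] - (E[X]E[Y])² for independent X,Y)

Var(XY) = E[X²]E[Y²] - (E[X]E[Y])²
E[Q] = 15, Var(Q) = 45
E[V] = 0.54545455, Var(V) = 0.020661157
E[Q²] = 45 + 15² = 270
E[V²] = 0.020661157 + 0.54545455² = 0.31818182
Var(Z) = 270*0.31818182 - (15*0.54545455)²
= 85.909091 - 66.942149 = 18.966942

18.966942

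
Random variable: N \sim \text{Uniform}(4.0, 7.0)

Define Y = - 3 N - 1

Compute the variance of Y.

For Y = aN + b: Var(Y) = a² * Var(N)
Var(N) = (7 - 4)^2/12 = 0.75
Var(Y) = (-3)² * 0.75 = 9 * 0.75 = 6.75

6.75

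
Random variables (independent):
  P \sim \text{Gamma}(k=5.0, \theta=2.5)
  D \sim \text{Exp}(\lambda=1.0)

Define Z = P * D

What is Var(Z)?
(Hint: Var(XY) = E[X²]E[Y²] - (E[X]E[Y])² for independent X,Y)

Var(XY) = E[X²]E[Y²] - (E[X]E[Y])²
E[P] = 12.5, Var(P) = 31.25
E[D] = 1, Var(D) = 1
E[P²] = 31.25 + 12.5² = 187.5
E[D²] = 1 + 1² = 2
Var(Z) = 187.5*2 - (12.5*1)²
= 375 - 156.25 = 218.75

218.75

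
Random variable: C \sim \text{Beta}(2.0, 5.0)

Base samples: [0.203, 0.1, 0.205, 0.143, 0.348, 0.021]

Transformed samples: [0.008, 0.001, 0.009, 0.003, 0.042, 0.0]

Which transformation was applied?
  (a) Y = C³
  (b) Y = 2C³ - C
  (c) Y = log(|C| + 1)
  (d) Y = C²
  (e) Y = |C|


Checking option (a) Y = C³:
  C = 0.203 -> Y = 0.008 ✓
  C = 0.1 -> Y = 0.001 ✓
  C = 0.205 -> Y = 0.009 ✓
All samples match this transformation.

(a) C³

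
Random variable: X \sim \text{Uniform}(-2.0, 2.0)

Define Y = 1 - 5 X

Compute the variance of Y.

For Y = aX + b: Var(Y) = a² * Var(X)
Var(X) = (2 + 2)^2/12 = 1.3333333
Var(Y) = (-5)² * 1.3333333 = 25 * 1.3333333 = 33.333333

33.333333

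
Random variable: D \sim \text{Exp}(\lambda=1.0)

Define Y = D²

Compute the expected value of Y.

Using E[X²] = Var(X) + (E[X])²:
E[D] = 1
Var(D) = 1/1.0^2 = 1
E[D²] = 1 + 1² = 1 + 1 = 2

2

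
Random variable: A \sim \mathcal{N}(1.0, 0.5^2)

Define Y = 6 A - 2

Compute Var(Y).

For Y = aA + b: Var(Y) = a² * Var(A)
Var(A) = 0.5^2 = 0.25
Var(Y) = 6² * 0.25 = 36 * 0.25 = 9

9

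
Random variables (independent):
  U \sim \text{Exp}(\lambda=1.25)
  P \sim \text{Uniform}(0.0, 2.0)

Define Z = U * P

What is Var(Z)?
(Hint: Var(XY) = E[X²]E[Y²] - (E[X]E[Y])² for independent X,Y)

Var(XY) = E[X²]E[Y²] - (E[X]E[Y])²
E[U] = 0.8, Var(U) = 0.64
E[P] = 1, Var(P) = 0.33333333
E[U²] = 0.64 + 0.8² = 1.28
E[P²] = 0.33333333 + 1² = 1.3333333
Var(Z) = 1.28*1.3333333 - (0.8*1)²
= 1.7066667 - 0.64 = 1.0666667

1.0666667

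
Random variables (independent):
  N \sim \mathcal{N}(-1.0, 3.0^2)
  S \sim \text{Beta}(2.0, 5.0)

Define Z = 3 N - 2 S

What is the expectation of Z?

E[Z] = 3*E[N] - 2*E[S]
E[N] = -1
E[S] = 0.28571429
E[Z] = 3*(-1) - 2*0.28571429 = -3.5714286

-3.5714286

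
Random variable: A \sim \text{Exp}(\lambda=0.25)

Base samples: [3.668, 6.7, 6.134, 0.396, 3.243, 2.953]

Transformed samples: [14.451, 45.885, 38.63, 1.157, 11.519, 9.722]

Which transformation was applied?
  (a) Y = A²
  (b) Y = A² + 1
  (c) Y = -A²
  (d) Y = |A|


Checking option (b) Y = A² + 1:
  A = 3.668 -> Y = 14.451 ✓
  A = 6.7 -> Y = 45.885 ✓
  A = 6.134 -> Y = 38.63 ✓
All samples match this transformation.

(b) A² + 1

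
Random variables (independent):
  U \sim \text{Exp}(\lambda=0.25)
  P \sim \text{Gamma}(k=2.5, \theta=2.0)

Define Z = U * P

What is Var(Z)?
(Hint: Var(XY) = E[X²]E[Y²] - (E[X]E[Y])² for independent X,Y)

Var(XY) = E[X²]E[Y²] - (E[X]E[Y])²
E[U] = 4, Var(U) = 16
E[P] = 5, Var(P) = 10
E[U²] = 16 + 4² = 32
E[P²] = 10 + 5² = 35
Var(Z) = 32*35 - (4*5)²
= 1120 - 400 = 720

720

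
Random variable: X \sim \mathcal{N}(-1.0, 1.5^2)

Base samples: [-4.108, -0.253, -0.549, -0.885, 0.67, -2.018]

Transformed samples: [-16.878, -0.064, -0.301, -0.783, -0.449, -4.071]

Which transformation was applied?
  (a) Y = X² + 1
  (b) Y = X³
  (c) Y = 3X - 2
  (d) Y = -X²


Checking option (d) Y = -X²:
  X = -4.108 -> Y = -16.878 ✓
  X = -0.253 -> Y = -0.064 ✓
  X = -0.549 -> Y = -0.301 ✓
All samples match this transformation.

(d) -X²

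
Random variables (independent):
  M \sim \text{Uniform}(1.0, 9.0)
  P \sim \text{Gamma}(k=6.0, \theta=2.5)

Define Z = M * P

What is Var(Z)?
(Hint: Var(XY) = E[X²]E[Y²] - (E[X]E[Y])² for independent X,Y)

Var(XY) = E[X²]E[Y²] - (E[X]E[Y])²
E[M] = 5, Var(M) = 5.3333333
E[P] = 15, Var(P) = 37.5
E[M²] = 5.3333333 + 5² = 30.333333
E[P²] = 37.5 + 15² = 262.5
Var(Z) = 30.333333*262.5 - (5*15)²
= 7962.5 - 5625 = 2337.5

2337.5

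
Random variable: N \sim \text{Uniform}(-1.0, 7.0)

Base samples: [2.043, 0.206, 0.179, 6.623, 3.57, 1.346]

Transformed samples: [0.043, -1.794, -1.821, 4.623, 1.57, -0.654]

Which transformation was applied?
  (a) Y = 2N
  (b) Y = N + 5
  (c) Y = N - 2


Checking option (c) Y = N - 2:
  N = 2.043 -> Y = 0.043 ✓
  N = 0.206 -> Y = -1.794 ✓
  N = 0.179 -> Y = -1.821 ✓
All samples match this transformation.

(c) N - 2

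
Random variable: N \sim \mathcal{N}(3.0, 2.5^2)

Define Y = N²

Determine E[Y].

E[N²] = Var(N) + (E[N])² = 6.25 + 9 = 15.25

15.25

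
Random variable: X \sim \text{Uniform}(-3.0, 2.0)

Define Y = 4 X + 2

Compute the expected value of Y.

For Y = 4X + 2:
E[Y] = 4 * E[X] + 2
E[X] = (-3 + 2)/2 = -0.5
E[Y] = 4 * (-0.5) + 2 = 0

0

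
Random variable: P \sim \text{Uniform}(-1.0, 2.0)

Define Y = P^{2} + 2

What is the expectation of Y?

E[Y] = 1*E[P²] + 2
E[P] = 0.5
E[P²] = Var(P) + (E[P])² = 0.75 + 0.25 = 1
E[Y] = 1*1 + 2 = 3

3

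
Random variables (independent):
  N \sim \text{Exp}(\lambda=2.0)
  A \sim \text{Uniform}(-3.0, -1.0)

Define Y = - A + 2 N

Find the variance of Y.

For independent RVs: Var(aX + bY) = a²Var(X) + b²Var(Y)
Var(N) = 0.25
Var(A) = 0.33333333
Var(Y) = 2²*0.25 + (-1)²*0.33333333
= 4*0.25 + 1*0.33333333 = 1.3333333

1.3333333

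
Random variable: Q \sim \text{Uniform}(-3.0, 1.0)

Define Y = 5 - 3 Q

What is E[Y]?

For Y = -3Q + 5:
E[Y] = -3 * E[Q] + 5
E[Q] = (-3 + 1)/2 = -1
E[Y] = -3 * (-1) + 5 = 8

8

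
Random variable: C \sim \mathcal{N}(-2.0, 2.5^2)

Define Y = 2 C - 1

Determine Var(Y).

For Y = aC + b: Var(Y) = a² * Var(C)
Var(C) = 2.5^2 = 6.25
Var(Y) = 2² * 6.25 = 4 * 6.25 = 25

25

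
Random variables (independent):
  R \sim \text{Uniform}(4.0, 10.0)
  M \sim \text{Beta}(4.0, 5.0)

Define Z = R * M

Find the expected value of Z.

For independent RVs: E[XY] = E[X]*E[Y]
E[R] = 7
E[M] = 0.44444444
E[Z] = 7 * 0.44444444 = 3.1111111

3.1111111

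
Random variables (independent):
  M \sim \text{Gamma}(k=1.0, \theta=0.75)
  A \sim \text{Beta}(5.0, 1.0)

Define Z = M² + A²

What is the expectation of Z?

E[Z] = E[M²] + E[A²]
E[M²] = Var(M) + E[M]² = 0.5625 + 0.5625 = 1.125
E[A²] = Var(A) + E[A]² = 0.01984127 + 0.69444444 = 0.71428571
E[Z] = 1.125 + 0.71428571 = 1.8392857

1.8392857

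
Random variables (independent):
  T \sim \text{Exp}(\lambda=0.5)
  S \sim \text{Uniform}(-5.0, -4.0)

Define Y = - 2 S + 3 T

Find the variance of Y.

For independent RVs: Var(aX + bY) = a²Var(X) + b²Var(Y)
Var(T) = 4
Var(S) = 0.083333333
Var(Y) = 3²*4 + (-2)²*0.083333333
= 9*4 + 4*0.083333333 = 36.333333

36.333333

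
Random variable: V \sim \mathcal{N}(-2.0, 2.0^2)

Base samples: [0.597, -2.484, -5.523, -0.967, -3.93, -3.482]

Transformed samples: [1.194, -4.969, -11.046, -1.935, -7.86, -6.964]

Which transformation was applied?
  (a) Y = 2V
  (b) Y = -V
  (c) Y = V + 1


Checking option (a) Y = 2V:
  V = 0.597 -> Y = 1.194 ✓
  V = -2.484 -> Y = -4.969 ✓
  V = -5.523 -> Y = -11.046 ✓
All samples match this transformation.

(a) 2V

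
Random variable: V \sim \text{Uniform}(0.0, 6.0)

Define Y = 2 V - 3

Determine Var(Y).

For Y = aV + b: Var(Y) = a² * Var(V)
Var(V) = (6 - 0)^2/12 = 3
Var(Y) = 2² * 3 = 4 * 3 = 12

12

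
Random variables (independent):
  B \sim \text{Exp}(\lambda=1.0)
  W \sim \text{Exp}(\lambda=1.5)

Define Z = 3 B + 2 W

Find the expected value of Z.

E[Z] = 3*E[B] + 2*E[W]
E[B] = 1
E[W] = 0.66666667
E[Z] = 3*1 + 2*0.66666667 = 4.3333333

4.3333333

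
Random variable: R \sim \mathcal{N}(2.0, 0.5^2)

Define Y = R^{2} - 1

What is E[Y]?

E[Y] = 1*E[R²] - 1
E[R] = 2
E[R²] = Var(R) + (E[R])² = 0.25 + 4 = 4.25
E[Y] = 1*4.25 - 1 = 3.25

3.25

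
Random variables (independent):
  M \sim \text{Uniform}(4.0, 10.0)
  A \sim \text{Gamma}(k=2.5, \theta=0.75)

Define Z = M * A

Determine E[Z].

For independent RVs: E[XY] = E[X]*E[Y]
E[M] = 7
E[A] = 1.875
E[Z] = 7 * 1.875 = 13.125

13.125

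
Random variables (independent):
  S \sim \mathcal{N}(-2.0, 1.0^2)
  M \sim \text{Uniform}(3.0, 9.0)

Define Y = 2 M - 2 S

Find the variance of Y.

For independent RVs: Var(aX + bY) = a²Var(X) + b²Var(Y)
Var(S) = 1
Var(M) = 3
Var(Y) = (-2)²*1 + 2²*3
= 4*1 + 4*3 = 16

16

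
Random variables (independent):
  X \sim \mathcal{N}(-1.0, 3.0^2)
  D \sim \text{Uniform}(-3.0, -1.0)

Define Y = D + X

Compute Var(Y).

For independent RVs: Var(aX + bY) = a²Var(X) + b²Var(Y)
Var(X) = 9
Var(D) = 0.33333333
Var(Y) = 1²*9 + 1²*0.33333333
= 1*9 + 1*0.33333333 = 9.3333333

9.3333333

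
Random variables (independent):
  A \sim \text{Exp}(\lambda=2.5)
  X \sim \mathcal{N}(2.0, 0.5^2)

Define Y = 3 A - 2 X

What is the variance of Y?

For independent RVs: Var(aX + bY) = a²Var(X) + b²Var(Y)
Var(A) = 0.16
Var(X) = 0.25
Var(Y) = 3²*0.16 + (-2)²*0.25
= 9*0.16 + 4*0.25 = 2.44

2.44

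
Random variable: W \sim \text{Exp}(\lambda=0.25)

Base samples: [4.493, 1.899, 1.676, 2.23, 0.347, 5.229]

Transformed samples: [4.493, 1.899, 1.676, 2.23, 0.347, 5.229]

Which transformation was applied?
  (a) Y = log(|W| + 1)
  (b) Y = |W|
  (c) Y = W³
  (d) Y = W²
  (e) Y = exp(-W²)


Checking option (b) Y = |W|:
  W = 4.493 -> Y = 4.493 ✓
  W = 1.899 -> Y = 1.899 ✓
  W = 1.676 -> Y = 1.676 ✓
All samples match this transformation.

(b) |W|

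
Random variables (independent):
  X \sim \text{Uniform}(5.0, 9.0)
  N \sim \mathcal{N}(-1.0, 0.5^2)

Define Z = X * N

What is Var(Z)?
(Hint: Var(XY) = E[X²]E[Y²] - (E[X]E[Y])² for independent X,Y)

Var(XY) = E[X²]E[Y²] - (E[X]E[Y])²
E[X] = 7, Var(X) = 1.3333333
E[N] = -1, Var(N) = 0.25
E[X²] = 1.3333333 + 7² = 50.333333
E[N²] = 0.25 + (-1)² = 1.25
Var(Z) = 50.333333*1.25 - (7*(-1))²
= 62.916667 - 49 = 13.916667

13.916667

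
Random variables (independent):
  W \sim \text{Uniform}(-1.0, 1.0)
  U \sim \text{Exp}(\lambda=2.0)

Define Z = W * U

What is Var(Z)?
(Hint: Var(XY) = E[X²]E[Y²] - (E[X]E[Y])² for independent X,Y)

Var(XY) = E[X²]E[Y²] - (E[X]E[Y])²
E[W] = 0, Var(W) = 0.33333333
E[U] = 0.5, Var(U) = 0.25
E[W²] = 0.33333333 + 0² = 0.33333333
E[U²] = 0.25 + 0.5² = 0.5
Var(Z) = 0.33333333*0.5 - (0*0.5)²
= 0.16666667 - 0 = 0.16666667

0.16666667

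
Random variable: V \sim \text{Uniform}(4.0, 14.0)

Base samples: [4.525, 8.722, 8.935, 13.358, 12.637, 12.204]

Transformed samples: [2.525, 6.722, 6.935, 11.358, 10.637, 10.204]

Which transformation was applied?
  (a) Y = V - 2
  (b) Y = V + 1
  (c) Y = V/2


Checking option (a) Y = V - 2:
  V = 4.525 -> Y = 2.525 ✓
  V = 8.722 -> Y = 6.722 ✓
  V = 8.935 -> Y = 6.935 ✓
All samples match this transformation.

(a) V - 2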